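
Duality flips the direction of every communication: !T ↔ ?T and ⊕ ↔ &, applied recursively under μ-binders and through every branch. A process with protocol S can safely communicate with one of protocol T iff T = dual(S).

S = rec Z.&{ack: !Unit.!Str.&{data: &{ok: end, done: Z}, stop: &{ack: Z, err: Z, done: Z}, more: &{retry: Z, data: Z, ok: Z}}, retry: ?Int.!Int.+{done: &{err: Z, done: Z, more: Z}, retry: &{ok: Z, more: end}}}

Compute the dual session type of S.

rec Z ↦ rec Z  (binder kept)
  &{ack,retry} ↦ +{ack,retry}  (offer→select)
    [ack]
      !Unit ↦ ?Unit
        !Str ↦ ?Str
          &{data,stop,more} ↦ +{data,stop,more}  (offer→select)
            [data]
              &{ok,done} ↦ +{ok,done}  (offer→select)
                [ok]
                  end self-dual
                [done]
                  Z self-dual
            [stop]
              &{ack,err,done} ↦ +{ack,err,done}  (offer→select)
                [ack]
                  Z self-dual
                [err]
                  Z self-dual
                [done]
                  Z self-dual
            [more]
              &{retry,data,ok} ↦ +{retry,data,ok}  (offer→select)
                [retry]
                  Z self-dual
                [data]
                  Z self-dual
                [ok]
                  Z self-dual
    [retry]
      ?Int ↦ !Int
        !Int ↦ ?Int
          +{done,retry} ↦ &{done,retry}  (select→offer)
            [done]
              &{err,done,more} ↦ +{err,done,more}  (offer→select)
                [err]
                  Z self-dual
                [done]
                  Z self-dual
                [more]
                  Z self-dual
            [retry]
              &{ok,more} ↦ +{ok,more}  (offer→select)
                [ok]
                  Z self-dual
                [more]
                  end self-dual

rec Z.+{ack: ?Unit.?Str.+{data: +{ok: end, done: Z}, stop: +{ack: Z, err: Z, done: Z}, more: +{retry: Z, data: Z, ok: Z}}, retry: !Int.?Int.&{done: +{err: Z, done: Z, more: Z}, retry: +{ok: Z, more: end}}}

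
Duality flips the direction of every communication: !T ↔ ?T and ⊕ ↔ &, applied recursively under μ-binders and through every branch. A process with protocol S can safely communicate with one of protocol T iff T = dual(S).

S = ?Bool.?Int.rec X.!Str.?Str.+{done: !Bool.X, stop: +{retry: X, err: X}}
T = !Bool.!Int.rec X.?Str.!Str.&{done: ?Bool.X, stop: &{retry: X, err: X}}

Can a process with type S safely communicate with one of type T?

YES

?Bool | !Bool  match
  ?Int | !Int  match
    rec X | rec X  match (rec unchanged)
      !Str | ?Str  match
        ?Str | !Str  match
          +{done,stop} | &{done,stop}  match labels match
            • done:
              !Bool | ?Bool  match
                X | X  match
            • stop:
              +{retry,err} | &{retry,err}  match labels match
                • retry:
                  X | X  match
                • err:
                  X | X  match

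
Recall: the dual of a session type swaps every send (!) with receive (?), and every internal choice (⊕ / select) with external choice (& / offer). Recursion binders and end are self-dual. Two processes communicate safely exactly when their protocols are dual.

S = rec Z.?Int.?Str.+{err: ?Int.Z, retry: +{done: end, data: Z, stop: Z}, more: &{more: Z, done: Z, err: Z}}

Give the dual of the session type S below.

rec Z.!Int.!Str.&{err: !Int.Z, retry: &{done: end, data: Z, stop: Z}, more: +{more: Z, done: Z, err: Z}}

rec Z → rec Z  (rec unchanged)
  ?Int → !Int
    ?Str → !Str
      +{err,retry,more} → &{err,retry,more}  (⊕→&)
        [err]
          ?Int → !Int
            Z ↦ Z
        [retry]
          +{done,data,stop} → &{done,data,stop}  (⊕→&)
            [done]
              end ↦ end
            [data]
              Z ↦ Z
            [stop]
              Z ↦ Z
        [more]
          &{more,done,err} → +{more,done,err}  (offer→select)
            [more]
              Z ↦ Z
            [done]
              Z ↦ Z
            [err]
              Z ↦ Z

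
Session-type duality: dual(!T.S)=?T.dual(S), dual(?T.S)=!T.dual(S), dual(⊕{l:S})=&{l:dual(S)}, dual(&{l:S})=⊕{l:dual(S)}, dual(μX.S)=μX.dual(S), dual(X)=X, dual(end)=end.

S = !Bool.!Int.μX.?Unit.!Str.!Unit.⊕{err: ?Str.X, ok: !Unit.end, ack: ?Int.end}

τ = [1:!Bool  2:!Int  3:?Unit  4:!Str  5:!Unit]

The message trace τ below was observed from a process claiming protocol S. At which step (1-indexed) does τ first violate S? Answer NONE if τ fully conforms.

@1 !Bool  ✓  residual = !Int.μX.…
@2 !Int  ✓  residual = μX.…
@3 ?Unit  ✓  residual = !Str.!Unit.⊕{err: ?Str.μX.…, ok: !Unit.end, ack: ?Int.end}
@4 !Str  ✓  residual = !Unit.⊕{err: ?Str.μX.…, ok: !Unit.end, ack: ?Int.end}
@5 !Unit  ✓  residual = ⊕{err: ?Str.μX.…, ok: !Unit.end, ack: ?Int.end}
trace exhausted — no violation

NONE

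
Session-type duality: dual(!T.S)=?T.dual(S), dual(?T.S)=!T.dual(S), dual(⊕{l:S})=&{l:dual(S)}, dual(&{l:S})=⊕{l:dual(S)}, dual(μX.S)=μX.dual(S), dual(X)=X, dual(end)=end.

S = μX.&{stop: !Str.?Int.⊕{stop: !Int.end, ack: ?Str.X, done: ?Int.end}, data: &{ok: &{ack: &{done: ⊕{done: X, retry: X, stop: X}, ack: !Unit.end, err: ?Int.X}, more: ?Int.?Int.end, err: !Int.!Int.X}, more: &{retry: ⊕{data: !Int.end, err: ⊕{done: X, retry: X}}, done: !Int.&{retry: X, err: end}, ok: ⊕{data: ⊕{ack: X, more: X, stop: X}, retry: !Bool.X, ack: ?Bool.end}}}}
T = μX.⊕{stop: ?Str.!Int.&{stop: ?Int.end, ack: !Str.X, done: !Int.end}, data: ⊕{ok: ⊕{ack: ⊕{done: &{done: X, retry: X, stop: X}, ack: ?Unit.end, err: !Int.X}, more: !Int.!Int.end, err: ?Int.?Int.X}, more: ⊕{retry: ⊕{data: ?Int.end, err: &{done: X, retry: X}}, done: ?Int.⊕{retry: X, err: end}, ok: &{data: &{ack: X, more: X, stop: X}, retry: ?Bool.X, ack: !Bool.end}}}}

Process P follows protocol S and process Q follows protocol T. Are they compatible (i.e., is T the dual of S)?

μX | μX  ok (rec unchanged)
  &{stop,data} | ⊕{stop,data}  ok same labels
    • stop:
      !Str | ?Str  ok
        ?Int | !Int  ok
          ⊕{stop,ack,done} | &{stop,ack,done}  ok same labels
            • stop:
              !Int | ?Int  ok
                end | end  ok
            • ack:
              ?Str | !Str  ok
                X | X  ok
            • done:
              ?Int | !Int  ok
                end | end  ok
    • data:
      &{ok,more} | ⊕{ok,more}  ok same labels
        • ok:
          &{ack,more,err} | ⊕{ack,more,err}  ok same labels
            • ack:
              &{done,ack,err} | ⊕{done,ack,err}  ok same labels
                • done:
                  ⊕{done,retry,stop} | &{done,retry,stop}  ok same labels
                    • done:
                      X | X  ok
                    • retry:
                      X | X  ok
                    • stop:
                      X | X  ok
                • ack:
                  !Unit | ?Unit  ok
                    end | end  ok
                • err:
                  ?Int | !Int  ok
                    X | X  ok
            • more:
              ?Int | !Int  ok
                ?Int | !Int  ok
                  end | end  ok
            • err:
              !Int | ?Int  ok
                !Int | ?Int  ok
                  X | X  ok
        • more:
          &{retry,done,ok} | ⊕{retry,done,ok}  ok same labels
            • retry:
              ⊕{data,err} | ⊕{data,err}  ✗ choice polarity not flipped — not dual

NO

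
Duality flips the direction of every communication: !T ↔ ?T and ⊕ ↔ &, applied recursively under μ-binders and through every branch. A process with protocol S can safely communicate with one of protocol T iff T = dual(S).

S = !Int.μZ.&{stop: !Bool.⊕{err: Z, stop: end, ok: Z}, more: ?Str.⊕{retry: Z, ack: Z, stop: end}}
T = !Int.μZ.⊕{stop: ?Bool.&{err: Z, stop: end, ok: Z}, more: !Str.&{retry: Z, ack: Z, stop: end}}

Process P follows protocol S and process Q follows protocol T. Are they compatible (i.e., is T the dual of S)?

NO

!Int vs !Int  ✗ same direction on both sides — not dual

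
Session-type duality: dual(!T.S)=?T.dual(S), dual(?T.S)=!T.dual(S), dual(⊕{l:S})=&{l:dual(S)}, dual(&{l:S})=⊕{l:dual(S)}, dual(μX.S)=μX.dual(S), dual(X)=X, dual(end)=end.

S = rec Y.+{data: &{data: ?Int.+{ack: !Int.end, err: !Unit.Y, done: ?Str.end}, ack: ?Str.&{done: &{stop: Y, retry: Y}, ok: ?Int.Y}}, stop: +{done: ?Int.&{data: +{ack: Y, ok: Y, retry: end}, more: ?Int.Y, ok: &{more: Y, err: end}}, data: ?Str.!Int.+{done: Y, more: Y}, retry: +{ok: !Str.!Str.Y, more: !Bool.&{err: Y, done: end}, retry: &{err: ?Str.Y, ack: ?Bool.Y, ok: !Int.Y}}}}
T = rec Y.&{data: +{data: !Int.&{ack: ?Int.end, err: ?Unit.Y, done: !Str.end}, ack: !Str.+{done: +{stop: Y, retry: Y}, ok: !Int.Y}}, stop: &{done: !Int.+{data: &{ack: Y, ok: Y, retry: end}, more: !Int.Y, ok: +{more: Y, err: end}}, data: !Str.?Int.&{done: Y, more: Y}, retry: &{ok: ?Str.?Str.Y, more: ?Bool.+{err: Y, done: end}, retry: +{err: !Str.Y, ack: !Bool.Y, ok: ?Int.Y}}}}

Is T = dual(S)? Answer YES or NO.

YES

rec Y ‖ rec Y  ok (rec unchanged)
  +{data,stop} ‖ &{data,stop}  ok labels match
    case data:
      &{data,ack} ‖ +{data,ack}  ok labels match
        case data:
          ?Int ‖ !Int  ok
            +{ack,err,done} ‖ &{ack,err,done}  ok labels match
              case ack:
                !Int ‖ ?Int  ok
                  end ‖ end  ok
              case err:
                !Unit ‖ ?Unit  ok
                  Y ‖ Y  ok
              case done:
                ?Str ‖ !Str  ok
                  end ‖ end  ok
        case ack:
          ?Str ‖ !Str  ok
            &{done,ok} ‖ +{done,ok}  ok labels match
              case done:
                &{stop,retry} ‖ +{stop,retry}  ok labels match
                  case stop:
                    Y ‖ Y  ok
                  case retry:
                    Y ‖ Y  ok
              case ok:
                ?Int ‖ !Int  ok
                  Y ‖ Y  ok
    case stop:
      +{done,data,retry} ‖ &{done,data,retry}  ok labels match
        case done:
          ?Int ‖ !Int  ok
            &{data,more,ok} ‖ +{data,more,ok}  ok labels match
              case data:
                +{ack,ok,retry} ‖ &{ack,ok,retry}  ok labels match
                  case ack:
                    Y ‖ Y  ok
                  case ok:
                    Y ‖ Y  ok
                  case retry:
                    end ‖ end  ok
              case more:
                ?Int ‖ !Int  ok
                  Y ‖ Y  ok
              case ok:
                &{more,err} ‖ +{more,err}  ok labels match
                  case more:
                    Y ‖ Y  ok
                  case err:
                    end ‖ end  ok
        case data:
          ?Str ‖ !Str  ok
            !Int ‖ ?Int  ok
              +{done,more} ‖ &{done,more}  ok labels match
                case done:
                  Y ‖ Y  ok
                case more:
                  Y ‖ Y  ok
        case retry:
          +{ok,more,retry} ‖ &{ok,more,retry}  ok labels match
            case ok:
              !Str ‖ ?Str  ok
                !Str ‖ ?Str  ok
                  Y ‖ Y  ok
            case more:
              !Bool ‖ ?Bool  ok
                &{err,done} ‖ +{err,done}  ok labels match
                  case err:
                    Y ‖ Y  ok
                  case done:
                    end ‖ end  ok
            case retry:
              &{err,ack,ok} ‖ +{err,ack,ok}  ok labels match
                case err:
                  ?Str ‖ !Str  ok
                    Y ‖ Y  ok
                case ack:
                  ?Bool ‖ !Bool  ok
                    Y ‖ Y  ok
                case ok:
                  !Int ‖ ?Int  ok
                    Y ‖ Y  ok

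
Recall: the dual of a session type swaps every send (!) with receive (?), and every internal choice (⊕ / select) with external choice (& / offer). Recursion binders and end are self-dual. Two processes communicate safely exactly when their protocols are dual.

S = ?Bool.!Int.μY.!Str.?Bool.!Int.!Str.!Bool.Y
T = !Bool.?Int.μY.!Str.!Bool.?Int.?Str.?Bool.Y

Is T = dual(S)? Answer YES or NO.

?Bool vs !Bool  match
  !Int vs ?Int  match
    μY vs μY  match (μ self-dual)
      !Str vs !Str  ✗ same direction on both sides — not dual

NO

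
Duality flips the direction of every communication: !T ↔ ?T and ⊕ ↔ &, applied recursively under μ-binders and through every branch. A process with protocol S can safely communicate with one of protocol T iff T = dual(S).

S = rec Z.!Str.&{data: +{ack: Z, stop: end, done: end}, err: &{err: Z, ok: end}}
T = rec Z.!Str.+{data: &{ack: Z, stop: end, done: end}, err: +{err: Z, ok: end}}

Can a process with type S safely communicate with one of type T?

NO

rec Z | rec Z  match (rec unchanged)
  !Str | !Str  ✗ same direction on both sides — not dual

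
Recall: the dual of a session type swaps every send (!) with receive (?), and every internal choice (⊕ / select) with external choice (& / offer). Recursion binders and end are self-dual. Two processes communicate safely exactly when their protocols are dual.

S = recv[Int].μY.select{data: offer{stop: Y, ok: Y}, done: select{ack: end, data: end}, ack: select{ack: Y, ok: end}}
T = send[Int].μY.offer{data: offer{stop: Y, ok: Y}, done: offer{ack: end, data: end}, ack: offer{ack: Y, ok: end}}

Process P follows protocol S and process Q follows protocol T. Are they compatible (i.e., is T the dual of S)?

recv[Int] ‖ send[Int]  ✓
  μY ‖ μY  ✓ (μ self-dual)
    select{data,done,ack} ‖ offer{data,done,ack}  ✓ same labels
      [data]
        offer{stop,ok} ‖ offer{stop,ok}  ✗ choice polarity not flipped — not dual

NO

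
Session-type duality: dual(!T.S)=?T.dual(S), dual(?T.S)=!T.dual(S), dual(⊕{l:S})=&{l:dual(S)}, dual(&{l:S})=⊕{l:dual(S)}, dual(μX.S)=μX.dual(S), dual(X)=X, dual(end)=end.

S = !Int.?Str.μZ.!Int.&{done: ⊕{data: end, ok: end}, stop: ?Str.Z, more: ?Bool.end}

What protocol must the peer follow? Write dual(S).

?Int.!Str.μZ.?Int.⊕{done: &{data: end, ok: end}, stop: !Str.Z, more: !Bool.end}

!Int = ?Int
  ?Str = !Str
    μZ = μZ  (rec unchanged)
      !Int = ?Int
        &{done,stop,more} = ⊕{done,stop,more}  (offer→select)
          [done]
            ⊕{data,ok} = &{data,ok}  (⊕→&)
              [data]
                end ↦ end
              [ok]
                end ↦ end
          [stop]
            ?Str = !Str
              Z ↦ Z
          [more]
            ?Bool = !Bool
              end ↦ end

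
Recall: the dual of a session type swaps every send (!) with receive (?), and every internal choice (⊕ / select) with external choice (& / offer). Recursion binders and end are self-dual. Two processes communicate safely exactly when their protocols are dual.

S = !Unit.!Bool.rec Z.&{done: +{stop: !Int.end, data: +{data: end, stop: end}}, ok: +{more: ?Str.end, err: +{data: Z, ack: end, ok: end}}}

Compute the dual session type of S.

!Unit = ?Unit
  !Bool = ?Bool
    rec Z = rec Z  (binder kept)
      &{done,ok} = +{done,ok}  (offer→select)
        [done]
          +{stop,data} = &{stop,data}  (internal→external)
            [stop]
              !Int = ?Int
                dual(end) = end
            [data]
              +{data,stop} = &{data,stop}  (internal→external)
                [data]
                  dual(end) = end
                [stop]
                  dual(end) = end
        [ok]
          +{more,err} = &{more,err}  (internal→external)
            [more]
              ?Str = !Str
                dual(end) = end
            [err]
              +{data,ack,ok} = &{data,ack,ok}  (internal→external)
                [data]
                  dual(Z) = Z
                [ack]
                  dual(end) = end
                [ok]
                  dual(end) = end

?Unit.?Bool.rec Z.+{done: &{stop: ?Int.end, data: &{data: end, stop: end}}, ok: &{more: !Str.end, err: &{data: Z, ack: end, ok: end}}}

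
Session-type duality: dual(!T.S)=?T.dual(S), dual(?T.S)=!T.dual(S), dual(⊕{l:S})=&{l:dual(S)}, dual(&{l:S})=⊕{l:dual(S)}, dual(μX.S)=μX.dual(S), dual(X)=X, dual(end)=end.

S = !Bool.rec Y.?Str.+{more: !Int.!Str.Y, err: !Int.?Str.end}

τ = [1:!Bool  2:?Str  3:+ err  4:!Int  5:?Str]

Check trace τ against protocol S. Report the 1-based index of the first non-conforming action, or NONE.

NONE

[1] !Bool  ok  now at rec Y.…
[2] ?Str  ok  now at +{more: !Int.!Str.rec Y.…, err: !Int.?Str.end}
[3] + err  ok  now at !Int.?Str.end
[4] !Int  ok  now at ?Str.end
[5] ?Str  ok  now at end
all 5 steps conform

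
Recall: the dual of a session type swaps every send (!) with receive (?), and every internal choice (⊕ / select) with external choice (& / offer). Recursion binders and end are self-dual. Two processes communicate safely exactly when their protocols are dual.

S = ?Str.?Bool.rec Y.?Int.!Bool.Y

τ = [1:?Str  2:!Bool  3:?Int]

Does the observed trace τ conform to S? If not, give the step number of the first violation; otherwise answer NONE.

step 1: ?Str  ✓  cont: ?Bool.rec Y.…
step 2: got !Bool, protocol expects ?Bool  ✗

2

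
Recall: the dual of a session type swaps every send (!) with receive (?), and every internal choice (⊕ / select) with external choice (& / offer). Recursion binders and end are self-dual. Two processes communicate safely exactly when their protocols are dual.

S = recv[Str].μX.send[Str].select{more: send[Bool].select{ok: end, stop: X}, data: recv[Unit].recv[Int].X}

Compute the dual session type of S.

send[Str].μX.recv[Str].offer{more: recv[Bool].offer{ok: end, stop: X}, data: send[Unit].send[Int].X}

recv[Str] = send[Str]
  μX = μX  (μ self-dual)
    send[Str] = recv[Str]
      select{more,data} = offer{more,data}  (internal→external)
        • more:
          send[Bool] = recv[Bool]
            select{ok,stop} = offer{ok,stop}  (internal→external)
              • ok:
                end self-dual
              • stop:
                X self-dual
        • data:
          recv[Unit] = send[Unit]
            recv[Int] = send[Int]
              X self-dual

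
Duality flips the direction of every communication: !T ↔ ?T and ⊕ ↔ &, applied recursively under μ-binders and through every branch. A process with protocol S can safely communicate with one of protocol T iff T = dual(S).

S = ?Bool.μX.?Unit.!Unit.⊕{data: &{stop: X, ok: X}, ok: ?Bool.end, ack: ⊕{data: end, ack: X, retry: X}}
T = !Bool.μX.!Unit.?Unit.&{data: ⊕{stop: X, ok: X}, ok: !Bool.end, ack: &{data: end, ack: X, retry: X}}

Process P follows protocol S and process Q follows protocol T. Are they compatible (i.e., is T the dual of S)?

?Bool ‖ !Bool  match
  μX ‖ μX  match (binder kept)
    ?Unit ‖ !Unit  match
      !Unit ‖ ?Unit  match
        ⊕{data,ok,ack} ‖ &{data,ok,ack}  match label sets agree
          • data:
            &{stop,ok} ‖ ⊕{stop,ok}  match label sets agree
              • stop:
                X ‖ X  match
              • ok:
                X ‖ X  match
          • ok:
            ?Bool ‖ !Bool  match
              end ‖ end  match
          • ack:
            ⊕{data,ack,retry} ‖ &{data,ack,retry}  match label sets agree
              • data:
                end ‖ end  match
              • ack:
                X ‖ X  match
              • retry:
                X ‖ X  match

YES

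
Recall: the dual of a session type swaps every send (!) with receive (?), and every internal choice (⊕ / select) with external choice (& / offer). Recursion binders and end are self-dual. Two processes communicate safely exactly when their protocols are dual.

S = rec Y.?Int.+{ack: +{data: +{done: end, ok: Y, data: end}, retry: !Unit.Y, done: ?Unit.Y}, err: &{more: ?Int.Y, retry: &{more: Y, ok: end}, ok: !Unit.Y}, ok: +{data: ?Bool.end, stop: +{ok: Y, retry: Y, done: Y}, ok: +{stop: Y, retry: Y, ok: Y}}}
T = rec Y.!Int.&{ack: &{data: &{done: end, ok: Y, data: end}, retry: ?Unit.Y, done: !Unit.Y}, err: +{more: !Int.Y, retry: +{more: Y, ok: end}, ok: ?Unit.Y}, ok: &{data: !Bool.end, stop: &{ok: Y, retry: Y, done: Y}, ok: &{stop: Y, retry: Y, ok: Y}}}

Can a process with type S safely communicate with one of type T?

rec Y | rec Y  ✓ (μ self-dual)
  ?Int | !Int  ✓
    +{ack,err,ok} | &{ack,err,ok}  ✓ same labels
      case ack:
        +{data,retry,done} | &{data,retry,done}  ✓ same labels
          case data:
            +{done,ok,data} | &{done,ok,data}  ✓ same labels
              case done:
                end | end  ✓
              case ok:
                Y | Y  ✓
              case data:
                end | end  ✓
          case retry:
            !Unit | ?Unit  ✓
              Y | Y  ✓
          case done:
            ?Unit | !Unit  ✓
              Y | Y  ✓
      case err:
        &{more,retry,ok} | +{more,retry,ok}  ✓ same labels
          case more:
            ?Int | !Int  ✓
              Y | Y  ✓
          case retry:
            &{more,ok} | +{more,ok}  ✓ same labels
              case more:
                Y | Y  ✓
              case ok:
                end | end  ✓
          case ok:
            !Unit | ?Unit  ✓
              Y | Y  ✓
      case ok:
        +{data,stop,ok} | &{data,stop,ok}  ✓ same labels
          case data:
            ?Bool | !Bool  ✓
              end | end  ✓
          case stop:
            +{ok,retry,done} | &{ok,retry,done}  ✓ same labels
              case ok:
                Y | Y  ✓
              case retry:
                Y | Y  ✓
              case done:
                Y | Y  ✓
          case ok:
            +{stop,retry,ok} | &{stop,retry,ok}  ✓ same labels
              case stop:
                Y | Y  ✓
              case retry:
                Y | Y  ✓
              case ok:
                Y | Y  ✓

YES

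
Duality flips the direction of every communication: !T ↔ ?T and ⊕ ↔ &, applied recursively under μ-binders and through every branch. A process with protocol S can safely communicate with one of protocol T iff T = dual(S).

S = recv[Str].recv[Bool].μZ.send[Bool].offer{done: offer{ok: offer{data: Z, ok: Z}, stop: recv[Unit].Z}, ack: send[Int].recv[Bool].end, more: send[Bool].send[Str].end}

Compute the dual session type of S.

recv[Str] ↦ send[Str]
  recv[Bool] ↦ send[Bool]
    μZ ↦ μZ  (μ self-dual)
      send[Bool] ↦ recv[Bool]
        offer{done,ack,more} ↦ select{done,ack,more}  (&→⊕)
          [done]
            offer{ok,stop} ↦ select{ok,stop}  (&→⊕)
              [ok]
                offer{data,ok} ↦ select{data,ok}  (&→⊕)
                  [data]
                    Z ↦ Z
                  [ok]
                    Z ↦ Z
              [stop]
                recv[Unit] ↦ send[Unit]
                  Z ↦ Z
          [ack]
            send[Int] ↦ recv[Int]
              recv[Bool] ↦ send[Bool]
                end ↦ end
          [more]
            send[Bool] ↦ recv[Bool]
              send[Str] ↦ recv[Str]
                end ↦ end

send[Str].send[Bool].μZ.recv[Bool].select{done: select{ok: select{data: Z, ok: Z}, stop: send[Unit].Z}, ack: recv[Int].send[Bool].end, more: recv[Bool].recv[Str].end}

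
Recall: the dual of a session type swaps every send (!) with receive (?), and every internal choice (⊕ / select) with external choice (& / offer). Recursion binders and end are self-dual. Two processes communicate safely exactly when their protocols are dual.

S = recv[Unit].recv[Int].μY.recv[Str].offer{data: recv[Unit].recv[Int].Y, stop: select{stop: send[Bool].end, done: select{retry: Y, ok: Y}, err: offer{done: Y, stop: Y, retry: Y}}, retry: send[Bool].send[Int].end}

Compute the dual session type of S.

recv[Unit] → send[Unit]
  recv[Int] → send[Int]
    μY → μY  (binder kept)
      recv[Str] → send[Str]
        offer{data,stop,retry} → select{data,stop,retry}  (&→⊕)
          case data:
            recv[Unit] → send[Unit]
              recv[Int] → send[Int]
                dual(Y) = Y
          case stop:
            select{stop,done,err} → offer{stop,done,err}  (select→offer)
              case stop:
                send[Bool] → recv[Bool]
                  dual(end) = end
              case done:
                select{retry,ok} → offer{retry,ok}  (select→offer)
                  case retry:
                    dual(Y) = Y
                  case ok:
                    dual(Y) = Y
              case err:
                offer{done,stop,retry} → select{done,stop,retry}  (&→⊕)
                  case done:
                    dual(Y) = Y
                  case stop:
                    dual(Y) = Y
                  case retry:
                    dual(Y) = Y
          case retry:
            send[Bool] → recv[Bool]
              send[Int] → recv[Int]
                dual(end) = end

send[Unit].send[Int].μY.send[Str].select{data: send[Unit].send[Int].Y, stop: offer{stop: recv[Bool].end, done: offer{retry: Y, ok: Y}, err: select{done: Y, stop: Y, retry: Y}}, retry: recv[Bool].recv[Int].end}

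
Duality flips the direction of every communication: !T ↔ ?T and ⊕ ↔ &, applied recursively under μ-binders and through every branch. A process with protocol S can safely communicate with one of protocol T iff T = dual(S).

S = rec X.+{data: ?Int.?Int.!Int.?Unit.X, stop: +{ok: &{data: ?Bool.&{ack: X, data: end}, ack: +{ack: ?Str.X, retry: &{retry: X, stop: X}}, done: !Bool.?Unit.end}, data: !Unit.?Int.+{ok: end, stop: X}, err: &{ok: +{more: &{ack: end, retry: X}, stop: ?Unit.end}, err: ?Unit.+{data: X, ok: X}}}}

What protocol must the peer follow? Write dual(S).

rec X → rec X  (binder kept)
  +{data,stop} → &{data,stop}  (internal→external)
    [data]
      ?Int → !Int
        ?Int → !Int
          !Int → ?Int
            ?Unit → !Unit
              dual(X) = X
    [stop]
      +{ok,data,err} → &{ok,data,err}  (internal→external)
        [ok]
          &{data,ack,done} → +{data,ack,done}  (&→⊕)
            [data]
              ?Bool → !Bool
                &{ack,data} → +{ack,data}  (&→⊕)
                  [ack]
                    dual(X) = X
                  [data]
                    dual(end) = end
            [ack]
              +{ack,retry} → &{ack,retry}  (internal→external)
                [ack]
                  ?Str → !Str
                    dual(X) = X
                [retry]
                  &{retry,stop} → +{retry,stop}  (&→⊕)
                    [retry]
                      dual(X) = X
                    [stop]
                      dual(X) = X
            [done]
              !Bool → ?Bool
                ?Unit → !Unit
                  dual(end) = end
        [data]
          !Unit → ?Unit
            ?Int → !Int
              +{ok,stop} → &{ok,stop}  (internal→external)
                [ok]
                  dual(end) = end
                [stop]
                  dual(X) = X
        [err]
          &{ok,err} → +{ok,err}  (&→⊕)
            [ok]
              +{more,stop} → &{more,stop}  (internal→external)
                [more]
                  &{ack,retry} → +{ack,retry}  (&→⊕)
                    [ack]
                      dual(end) = end
                    [retry]
                      dual(X) = X
                [stop]
                  ?Unit → !Unit
                    dual(end) = end
            [err]
              ?Unit → !Unit
                +{data,ok} → &{data,ok}  (internal→external)
                  [data]
                    dual(X) = X
                  [ok]
                    dual(X) = X

rec X.&{data: !Int.!Int.?Int.!Unit.X, stop: &{ok: +{data: !Bool.+{ack: X, data: end}, ack: &{ack: !Str.X, retry: +{retry: X, stop: X}}, done: ?Bool.!Unit.end}, data: ?Unit.!Int.&{ok: end, stop: X}, err: +{ok: &{more: +{ack: end, retry: X}, stop: !Unit.end}, err: !Unit.&{data: X, ok: X}}}}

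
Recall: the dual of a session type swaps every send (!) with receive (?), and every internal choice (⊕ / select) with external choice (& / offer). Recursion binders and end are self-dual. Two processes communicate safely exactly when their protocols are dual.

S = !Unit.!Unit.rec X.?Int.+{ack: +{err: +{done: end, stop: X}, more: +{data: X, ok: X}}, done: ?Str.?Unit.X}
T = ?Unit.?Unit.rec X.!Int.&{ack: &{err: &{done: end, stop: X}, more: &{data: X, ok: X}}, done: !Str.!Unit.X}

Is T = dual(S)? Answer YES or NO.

!Unit | ?Unit  ✓
  !Unit | ?Unit  ✓
    rec X | rec X  ✓ (μ self-dual)
      ?Int | !Int  ✓
        +{ack,done} | &{ack,done}  ✓ labels match
          • ack:
            +{err,more} | &{err,more}  ✓ labels match
              • err:
                +{done,stop} | &{done,stop}  ✓ labels match
                  • done:
                    end | end  ✓
                  • stop:
                    X | X  ✓
              • more:
                +{data,ok} | &{data,ok}  ✓ labels match
                  • data:
                    X | X  ✓
                  • ok:
                    X | X  ✓
          • done:
            ?Str | !Str  ✓
              ?Unit | !Unit  ✓
                X | X  ✓

YES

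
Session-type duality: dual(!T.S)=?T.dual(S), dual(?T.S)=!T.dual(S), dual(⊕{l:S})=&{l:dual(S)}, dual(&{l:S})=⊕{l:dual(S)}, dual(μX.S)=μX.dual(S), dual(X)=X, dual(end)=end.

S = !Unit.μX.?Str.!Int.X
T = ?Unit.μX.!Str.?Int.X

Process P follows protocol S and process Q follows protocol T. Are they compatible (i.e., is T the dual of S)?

YES

!Unit ‖ ?Unit  ✓
  μX ‖ μX  ✓ (binder kept)
    ?Str ‖ !Str  ✓
      !Int ‖ ?Int  ✓
        X ‖ X  ✓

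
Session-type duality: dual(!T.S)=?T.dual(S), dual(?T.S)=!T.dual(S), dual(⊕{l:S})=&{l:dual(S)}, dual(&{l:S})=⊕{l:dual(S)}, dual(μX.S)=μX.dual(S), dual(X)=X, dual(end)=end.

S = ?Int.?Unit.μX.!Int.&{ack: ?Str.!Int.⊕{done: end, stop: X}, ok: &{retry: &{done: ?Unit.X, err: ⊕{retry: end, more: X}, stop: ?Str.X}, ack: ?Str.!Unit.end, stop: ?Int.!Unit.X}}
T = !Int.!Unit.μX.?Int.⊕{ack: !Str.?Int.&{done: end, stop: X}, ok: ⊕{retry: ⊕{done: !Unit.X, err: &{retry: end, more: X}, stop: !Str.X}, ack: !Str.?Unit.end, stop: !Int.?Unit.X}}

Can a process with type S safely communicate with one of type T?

?Int vs !Int  ok
  ?Unit vs !Unit  ok
    μX vs μX  ok (binder kept)
      !Int vs ?Int  ok
        &{ack,ok} vs ⊕{ack,ok}  ok label sets agree
          case ack:
            ?Str vs !Str  ok
              !Int vs ?Int  ok
                ⊕{done,stop} vs &{done,stop}  ok label sets agree
                  case done:
                    end vs end  ok
                  case stop:
                    X vs X  ok
          case ok:
            &{retry,ack,stop} vs ⊕{retry,ack,stop}  ok label sets agree
              case retry:
                &{done,err,stop} vs ⊕{done,err,stop}  ok label sets agree
                  case done:
                    ?Unit vs !Unit  ok
                      X vs X  ok
                  case err:
                    ⊕{retry,more} vs &{retry,more}  ok label sets agree
                      case retry:
                        end vs end  ok
                      case more:
                        X vs X  ok
                  case stop:
                    ?Str vs !Str  ok
                      X vs X  ok
              case ack:
                ?Str vs !Str  ok
                  !Unit vs ?Unit  ok
                    end vs end  ok
              case stop:
                ?Int vs !Int  ok
                  !Unit vs ?Unit  ok
                    X vs X  ok

YES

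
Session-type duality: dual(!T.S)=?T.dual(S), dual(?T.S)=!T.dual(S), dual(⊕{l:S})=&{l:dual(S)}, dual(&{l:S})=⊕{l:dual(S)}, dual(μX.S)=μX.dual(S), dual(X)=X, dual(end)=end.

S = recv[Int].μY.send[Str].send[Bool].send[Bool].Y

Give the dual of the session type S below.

send[Int].μY.recv[Str].recv[Bool].recv[Bool].Y

recv[Int] ↦ send[Int]
  μY ↦ μY  (μ self-dual)
    send[Str] ↦ recv[Str]
      send[Bool] ↦ recv[Bool]
        send[Bool] ↦ recv[Bool]
          Y ↦ Y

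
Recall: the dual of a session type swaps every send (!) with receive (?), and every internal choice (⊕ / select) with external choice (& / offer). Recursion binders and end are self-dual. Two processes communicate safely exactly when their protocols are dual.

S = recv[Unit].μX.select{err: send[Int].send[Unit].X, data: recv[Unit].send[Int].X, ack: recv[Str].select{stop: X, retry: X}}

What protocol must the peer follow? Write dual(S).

send[Unit].μX.offer{err: recv[Int].recv[Unit].X, data: send[Unit].recv[Int].X, ack: send[Str].offer{stop: X, retry: X}}

recv[Unit] ↦ send[Unit]
  μX ↦ μX  (μ self-dual)
    select{err,data,ack} ↦ offer{err,data,ack}  (internal→external)
      • err:
        send[Int] ↦ recv[Int]
          send[Unit] ↦ recv[Unit]
            dual(X) = X
      • data:
        recv[Unit] ↦ send[Unit]
          send[Int] ↦ recv[Int]
            dual(X) = X
      • ack:
        recv[Str] ↦ send[Str]
          select{stop,retry} ↦ offer{stop,retry}  (internal→external)
            • stop:
              dual(X) = X
            • retry:
              dual(X) = X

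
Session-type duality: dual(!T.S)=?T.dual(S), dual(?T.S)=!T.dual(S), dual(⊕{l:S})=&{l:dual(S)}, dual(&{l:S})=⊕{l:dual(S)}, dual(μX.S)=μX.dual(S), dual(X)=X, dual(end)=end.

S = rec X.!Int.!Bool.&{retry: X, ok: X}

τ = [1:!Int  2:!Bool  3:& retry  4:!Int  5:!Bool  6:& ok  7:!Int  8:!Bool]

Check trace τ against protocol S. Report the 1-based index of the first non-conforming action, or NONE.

NONE

@1 !Int  ok  cont: !Bool.&{retry: rec X.…, ok: rec X.…}
@2 !Bool  ok  cont: &{retry: rec X.…, ok: rec X.…}
@3 & retry  ok  cont: rec X.…
@4 !Int  ok  cont: !Bool.&{retry: rec X.…, ok: rec X.…}
@5 !Bool  ok  cont: &{retry: rec X.…, ok: rec X.…}
@6 & ok  ok  cont: rec X.…
@7 !Int  ok  cont: !Bool.&{retry: rec X.…, ok: rec X.…}
@8 !Bool  ok  cont: &{retry: rec X.…, ok: rec X.…}
trace exhausted — no violation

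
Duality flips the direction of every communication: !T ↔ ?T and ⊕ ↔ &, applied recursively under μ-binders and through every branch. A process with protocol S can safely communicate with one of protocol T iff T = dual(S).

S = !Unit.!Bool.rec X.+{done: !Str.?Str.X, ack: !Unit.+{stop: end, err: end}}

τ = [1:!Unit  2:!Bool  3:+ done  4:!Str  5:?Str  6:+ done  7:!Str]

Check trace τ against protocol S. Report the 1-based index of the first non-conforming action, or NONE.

@1 !Unit  ✓  now at !Bool.rec X.…
@2 !Bool  ✓  now at rec X.…
@3 + done  ✓  now at !Str.?Str.rec X.…
@4 !Str  ✓  now at ?Str.rec X.…
@5 ?Str  ✓  now at rec X.…
@6 + done  ✓  now at !Str.?Str.rec X.…
@7 !Str  ✓  now at ?Str.rec X.…
trace exhausted — no violation

NONE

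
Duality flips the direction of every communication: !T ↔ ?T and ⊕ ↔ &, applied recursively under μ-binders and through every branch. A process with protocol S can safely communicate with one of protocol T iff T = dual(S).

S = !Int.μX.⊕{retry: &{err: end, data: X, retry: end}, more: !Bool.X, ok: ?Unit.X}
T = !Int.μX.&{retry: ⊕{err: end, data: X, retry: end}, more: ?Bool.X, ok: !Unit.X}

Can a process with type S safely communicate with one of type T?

!Int | !Int  ✗ same direction on both sides — not dual

NO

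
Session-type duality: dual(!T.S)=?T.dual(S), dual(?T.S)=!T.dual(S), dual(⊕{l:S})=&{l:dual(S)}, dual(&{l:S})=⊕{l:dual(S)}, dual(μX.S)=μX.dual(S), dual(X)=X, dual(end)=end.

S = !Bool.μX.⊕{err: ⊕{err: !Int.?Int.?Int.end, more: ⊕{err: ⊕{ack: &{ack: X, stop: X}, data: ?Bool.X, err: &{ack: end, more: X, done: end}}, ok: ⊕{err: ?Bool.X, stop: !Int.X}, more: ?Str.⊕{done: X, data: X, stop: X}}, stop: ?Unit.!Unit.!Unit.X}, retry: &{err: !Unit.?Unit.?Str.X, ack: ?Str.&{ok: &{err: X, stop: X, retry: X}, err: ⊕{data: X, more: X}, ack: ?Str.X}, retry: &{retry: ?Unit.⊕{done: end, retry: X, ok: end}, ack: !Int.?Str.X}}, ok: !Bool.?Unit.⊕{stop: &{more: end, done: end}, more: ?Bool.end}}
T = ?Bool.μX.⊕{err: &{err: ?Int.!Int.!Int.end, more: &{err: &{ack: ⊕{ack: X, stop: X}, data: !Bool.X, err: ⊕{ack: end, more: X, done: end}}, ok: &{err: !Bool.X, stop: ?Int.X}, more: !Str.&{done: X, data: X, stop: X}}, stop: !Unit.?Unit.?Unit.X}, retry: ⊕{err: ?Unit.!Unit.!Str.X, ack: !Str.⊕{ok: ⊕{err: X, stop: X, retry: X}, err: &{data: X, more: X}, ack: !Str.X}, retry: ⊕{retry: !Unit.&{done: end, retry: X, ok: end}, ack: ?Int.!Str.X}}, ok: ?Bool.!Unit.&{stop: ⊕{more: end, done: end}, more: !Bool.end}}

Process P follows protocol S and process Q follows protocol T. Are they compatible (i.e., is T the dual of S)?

!Bool | ?Bool  match
  μX | μX  match (rec unchanged)
    ⊕{err,retry,ok} | ⊕{err,retry,ok}  ✗ choice polarity not flipped — not dual

NO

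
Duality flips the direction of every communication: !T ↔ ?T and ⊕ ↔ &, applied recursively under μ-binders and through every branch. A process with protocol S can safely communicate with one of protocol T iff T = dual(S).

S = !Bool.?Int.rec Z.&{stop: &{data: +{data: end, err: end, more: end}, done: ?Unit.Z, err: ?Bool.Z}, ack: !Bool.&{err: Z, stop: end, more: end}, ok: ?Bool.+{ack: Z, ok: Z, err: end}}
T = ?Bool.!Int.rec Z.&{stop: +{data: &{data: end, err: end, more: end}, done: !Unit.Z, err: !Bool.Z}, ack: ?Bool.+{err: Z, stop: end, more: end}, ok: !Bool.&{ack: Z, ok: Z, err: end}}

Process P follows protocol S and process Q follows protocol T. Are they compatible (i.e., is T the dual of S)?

NO

!Bool | ?Bool  match
  ?Int | !Int  match
    rec Z | rec Z  match (μ self-dual)
      &{stop,ack,ok} | &{stop,ack,ok}  ✗ choice polarity not flipped — not dual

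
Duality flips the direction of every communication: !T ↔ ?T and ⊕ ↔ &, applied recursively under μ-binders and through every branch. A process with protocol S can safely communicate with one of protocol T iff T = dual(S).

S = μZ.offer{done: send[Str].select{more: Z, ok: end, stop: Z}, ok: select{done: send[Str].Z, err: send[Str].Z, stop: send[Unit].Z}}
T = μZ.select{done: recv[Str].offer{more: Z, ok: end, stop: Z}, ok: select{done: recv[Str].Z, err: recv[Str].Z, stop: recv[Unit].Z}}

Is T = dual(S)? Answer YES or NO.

μZ ‖ μZ  match (rec unchanged)
  offer{done,ok} ‖ select{done,ok}  match label sets agree
    case done:
      send[Str] ‖ recv[Str]  match
        select{more,ok,stop} ‖ offer{more,ok,stop}  match label sets agree
          case more:
            Z ‖ Z  match
          case ok:
            end ‖ end  match
          case stop:
            Z ‖ Z  match
    case ok:
      select{done,err,stop} ‖ select{done,err,stop}  ✗ choice polarity not flipped — not dual

NO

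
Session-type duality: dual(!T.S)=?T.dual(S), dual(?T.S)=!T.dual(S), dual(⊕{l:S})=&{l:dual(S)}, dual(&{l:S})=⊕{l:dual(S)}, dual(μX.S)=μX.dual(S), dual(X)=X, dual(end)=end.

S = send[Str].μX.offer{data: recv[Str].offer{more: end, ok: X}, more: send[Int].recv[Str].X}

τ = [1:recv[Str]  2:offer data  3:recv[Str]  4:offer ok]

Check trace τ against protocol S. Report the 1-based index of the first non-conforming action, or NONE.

step 1: got recv[Str], protocol expects send[Str]  ✗

1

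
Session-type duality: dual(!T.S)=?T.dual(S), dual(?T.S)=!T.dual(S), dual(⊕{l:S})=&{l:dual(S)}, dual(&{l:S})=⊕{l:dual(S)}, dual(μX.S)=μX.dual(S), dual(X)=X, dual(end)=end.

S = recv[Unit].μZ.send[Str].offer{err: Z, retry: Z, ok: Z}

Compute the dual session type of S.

send[Unit].μZ.recv[Str].select{err: Z, retry: Z, ok: Z}

recv[Unit] = send[Unit]
  μZ = μZ  (rec unchanged)
    send[Str] = recv[Str]
      offer{err,retry,ok} = select{err,retry,ok}  (external→internal)
        [err]
          dual(Z) = Z
        [retry]
          dual(Z) = Z
        [ok]
          dual(Z) = Z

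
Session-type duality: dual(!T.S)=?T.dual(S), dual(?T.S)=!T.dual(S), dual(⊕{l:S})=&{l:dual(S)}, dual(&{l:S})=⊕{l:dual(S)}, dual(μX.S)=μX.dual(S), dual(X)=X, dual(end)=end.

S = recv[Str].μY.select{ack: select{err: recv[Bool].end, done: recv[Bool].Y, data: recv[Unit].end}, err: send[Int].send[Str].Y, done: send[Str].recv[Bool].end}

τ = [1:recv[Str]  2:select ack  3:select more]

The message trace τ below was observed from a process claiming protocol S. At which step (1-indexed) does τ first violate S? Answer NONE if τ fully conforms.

[1] recv[Str]  ✓  state: μY.…
[2] select ack  ✓  state: select{err: recv[Bool].end, done: recv[Bool].μY.…, data: recv[Unit].end}
[3] got select more, protocol expects select err or select done or select data  ✗

3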